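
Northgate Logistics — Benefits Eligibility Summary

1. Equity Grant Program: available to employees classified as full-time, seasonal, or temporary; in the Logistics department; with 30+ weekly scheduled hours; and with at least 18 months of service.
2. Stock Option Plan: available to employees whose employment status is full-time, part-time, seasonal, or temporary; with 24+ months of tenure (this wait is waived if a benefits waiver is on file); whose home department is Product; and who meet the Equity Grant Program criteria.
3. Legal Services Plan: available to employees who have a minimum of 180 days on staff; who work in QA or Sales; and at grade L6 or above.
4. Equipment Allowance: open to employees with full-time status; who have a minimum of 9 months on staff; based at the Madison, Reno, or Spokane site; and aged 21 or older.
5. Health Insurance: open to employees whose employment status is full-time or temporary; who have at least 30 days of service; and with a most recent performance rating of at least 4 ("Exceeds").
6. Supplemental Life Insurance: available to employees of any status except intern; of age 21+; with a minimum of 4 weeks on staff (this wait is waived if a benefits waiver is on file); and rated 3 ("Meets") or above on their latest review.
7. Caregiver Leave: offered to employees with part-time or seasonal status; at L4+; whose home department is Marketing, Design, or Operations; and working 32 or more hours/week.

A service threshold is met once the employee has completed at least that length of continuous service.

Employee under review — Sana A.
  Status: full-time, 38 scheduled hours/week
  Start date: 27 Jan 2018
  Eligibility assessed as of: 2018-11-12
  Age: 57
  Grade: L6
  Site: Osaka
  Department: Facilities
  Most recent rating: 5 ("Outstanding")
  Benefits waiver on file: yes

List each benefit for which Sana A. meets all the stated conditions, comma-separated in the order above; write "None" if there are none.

Service from 27 Jan 2018 to 2018-11-12: 289 days.
Equity Grant Program — status full-time ✓; dept Facilities ✗ → not eligible.
Stock Option Plan — status full-time ✓; benefits waiver on file ✓; dept Facilities ✗ → not eligible.
Legal Services Plan — service 289 days ≥ 180 days ✓; dept Facilities ✗ → not eligible.
Equipment Allowance — status full-time ✓; service 289 days ≥ 9 months (≈270 days) ✓; site Osaka ✗ (not Madison, Reno, or Spokane) → not eligible.
Health Insurance — status full-time ✓; service 289 days ≥ 30 days ✓; rating 5 ≥ 4 ✓ → eligible.
Supplemental Life Insurance — status full-time ✓ (not excluded); age 57 ≥ 21 ✓; benefits waiver on file ✓; rating 5 ≥ 3 ✓ → eligible.
Caregiver Leave — status full-time ✗ (requires part-time or seasonal) → not eligible.

Health Insurance, Supplemental Life Insurance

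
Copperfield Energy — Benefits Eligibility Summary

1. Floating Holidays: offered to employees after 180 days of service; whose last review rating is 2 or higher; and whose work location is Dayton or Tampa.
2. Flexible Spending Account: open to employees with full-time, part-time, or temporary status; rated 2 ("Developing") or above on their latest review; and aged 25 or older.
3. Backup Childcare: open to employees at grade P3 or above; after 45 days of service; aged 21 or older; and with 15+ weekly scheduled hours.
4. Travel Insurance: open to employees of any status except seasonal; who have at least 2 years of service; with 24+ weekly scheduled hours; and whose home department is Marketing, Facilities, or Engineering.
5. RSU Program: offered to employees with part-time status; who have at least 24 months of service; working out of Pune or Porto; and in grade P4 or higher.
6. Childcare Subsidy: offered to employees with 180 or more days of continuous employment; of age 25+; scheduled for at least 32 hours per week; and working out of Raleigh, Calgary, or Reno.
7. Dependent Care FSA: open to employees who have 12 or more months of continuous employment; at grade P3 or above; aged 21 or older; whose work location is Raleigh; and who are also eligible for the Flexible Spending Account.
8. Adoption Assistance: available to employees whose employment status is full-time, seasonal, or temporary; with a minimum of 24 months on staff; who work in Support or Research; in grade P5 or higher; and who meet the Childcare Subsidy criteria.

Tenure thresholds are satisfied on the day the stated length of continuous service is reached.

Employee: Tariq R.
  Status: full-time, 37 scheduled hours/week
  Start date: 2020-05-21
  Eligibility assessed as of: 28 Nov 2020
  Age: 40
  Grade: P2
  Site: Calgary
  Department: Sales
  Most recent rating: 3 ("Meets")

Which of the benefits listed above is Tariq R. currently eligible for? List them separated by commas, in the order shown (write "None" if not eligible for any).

Service from 2020-05-21 to 28 Nov 2020: 191 days.
Floating Holidays — service 191 days ≥ 180 days ✓; rating 3 ≥ 2 ✓; site Calgary ✗ (not Dayton or Tampa) → not eligible.
Flexible Spending Account — status full-time ✓; rating 3 ≥ 2 ✓; age 40 ≥ 25 ✓ → eligible.
Backup Childcare — grade P2 < P3 ✗ → not eligible.
Travel Insurance — status full-time ✓ (not excluded); service 191 days < 2 years (≈730 days) ✗ → not eligible.
RSU Program — status full-time ✗ (requires part-time) → not eligible.
Childcare Subsidy — service 191 days ≥ 180 days ✓; age 40 ≥ 25 ✓; 37 hrs/wk ≥ 32 ✓; site Calgary ✓ → eligible.
Dependent Care FSA — service 191 days < 12 months (≈360 days) ✗ → not eligible.
Adoption Assistance — status full-time ✓; service 191 days < 24 months (≈720 days) ✗ → not eligible.

Flexible Spending Account, Childcare Subsidy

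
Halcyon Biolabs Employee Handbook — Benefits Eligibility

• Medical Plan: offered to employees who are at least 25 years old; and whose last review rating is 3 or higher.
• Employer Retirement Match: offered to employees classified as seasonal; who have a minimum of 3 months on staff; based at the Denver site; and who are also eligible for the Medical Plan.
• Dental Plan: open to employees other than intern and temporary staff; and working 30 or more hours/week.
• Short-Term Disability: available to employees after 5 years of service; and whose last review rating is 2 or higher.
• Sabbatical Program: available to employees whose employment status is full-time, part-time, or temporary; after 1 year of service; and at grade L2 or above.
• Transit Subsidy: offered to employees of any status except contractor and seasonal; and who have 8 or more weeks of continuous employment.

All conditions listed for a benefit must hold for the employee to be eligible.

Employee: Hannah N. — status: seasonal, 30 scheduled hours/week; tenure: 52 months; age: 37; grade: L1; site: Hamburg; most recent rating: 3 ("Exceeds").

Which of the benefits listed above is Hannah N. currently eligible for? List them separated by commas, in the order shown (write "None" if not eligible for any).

Medical Plan, Dental Plan

Medical Plan — age 37 ≥ 25 ✓; rating 3 ≥ 3 ✓ → eligible.
Employer Retirement Match — status seasonal ✓; service 52 months ≥ 3 months ✓; site Hamburg ✗ (not Denver) → not eligible.
Dental Plan — status seasonal ✓ (not excluded); 30 hrs/wk ≥ 30 ✓ → eligible.
Short-Term Disability — service 52 months < 5 years (≈1825 days) ✗ → not eligible.
Sabbatical Program — status seasonal ✗ (requires full-time, part-time, or temporary) → not eligible.
Transit Subsidy — status seasonal ✗ (excluded) → not eligible.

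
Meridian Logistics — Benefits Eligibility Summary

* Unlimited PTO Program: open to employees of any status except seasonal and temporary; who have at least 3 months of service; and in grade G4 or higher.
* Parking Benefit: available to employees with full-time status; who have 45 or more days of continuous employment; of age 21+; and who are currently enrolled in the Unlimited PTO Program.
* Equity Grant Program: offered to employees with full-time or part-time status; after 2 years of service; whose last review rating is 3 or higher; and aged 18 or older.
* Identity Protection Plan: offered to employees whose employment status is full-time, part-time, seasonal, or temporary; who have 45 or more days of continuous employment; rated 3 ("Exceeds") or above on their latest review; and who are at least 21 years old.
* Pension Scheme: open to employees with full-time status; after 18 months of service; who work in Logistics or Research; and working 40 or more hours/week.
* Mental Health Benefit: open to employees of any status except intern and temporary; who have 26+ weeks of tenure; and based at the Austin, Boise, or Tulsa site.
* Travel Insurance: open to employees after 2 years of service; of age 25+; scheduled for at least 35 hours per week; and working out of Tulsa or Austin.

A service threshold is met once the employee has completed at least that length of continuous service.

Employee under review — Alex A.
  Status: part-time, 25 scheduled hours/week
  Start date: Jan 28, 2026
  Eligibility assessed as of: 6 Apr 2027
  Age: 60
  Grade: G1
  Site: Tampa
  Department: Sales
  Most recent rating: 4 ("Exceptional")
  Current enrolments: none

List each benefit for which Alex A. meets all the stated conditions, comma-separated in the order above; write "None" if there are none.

Identity Protection Plan

Service from Jan 28, 2026 to 6 Apr 2027: 433 days.
Unlimited PTO Program — status part-time ✓ (not excluded); service 433 days ≥ 3 months (≈90 days) ✓; grade G1 < G4 ✗ → not eligible.
Parking Benefit — status part-time ✗ (requires full-time) → not eligible.
Equity Grant Program — status part-time ✓; service 433 days < 2 years (≈730 days) ✗ → not eligible.
Identity Protection Plan — status part-time ✓; service 433 days ≥ 45 days ✓; rating 4 ≥ 3 ✓; age 60 ≥ 21 ✓ → eligible.
Pension Scheme — status part-time ✗ (requires full-time) → not eligible.
Mental Health Benefit — status part-time ✓ (not excluded); service 433 days ≥ 26 weeks (≈182 days) ✓; site Tampa ✗ (not Austin, Boise, or Tulsa) → not eligible.
Travel Insurance — service 433 days < 2 years (≈730 days) ✗ → not eligible.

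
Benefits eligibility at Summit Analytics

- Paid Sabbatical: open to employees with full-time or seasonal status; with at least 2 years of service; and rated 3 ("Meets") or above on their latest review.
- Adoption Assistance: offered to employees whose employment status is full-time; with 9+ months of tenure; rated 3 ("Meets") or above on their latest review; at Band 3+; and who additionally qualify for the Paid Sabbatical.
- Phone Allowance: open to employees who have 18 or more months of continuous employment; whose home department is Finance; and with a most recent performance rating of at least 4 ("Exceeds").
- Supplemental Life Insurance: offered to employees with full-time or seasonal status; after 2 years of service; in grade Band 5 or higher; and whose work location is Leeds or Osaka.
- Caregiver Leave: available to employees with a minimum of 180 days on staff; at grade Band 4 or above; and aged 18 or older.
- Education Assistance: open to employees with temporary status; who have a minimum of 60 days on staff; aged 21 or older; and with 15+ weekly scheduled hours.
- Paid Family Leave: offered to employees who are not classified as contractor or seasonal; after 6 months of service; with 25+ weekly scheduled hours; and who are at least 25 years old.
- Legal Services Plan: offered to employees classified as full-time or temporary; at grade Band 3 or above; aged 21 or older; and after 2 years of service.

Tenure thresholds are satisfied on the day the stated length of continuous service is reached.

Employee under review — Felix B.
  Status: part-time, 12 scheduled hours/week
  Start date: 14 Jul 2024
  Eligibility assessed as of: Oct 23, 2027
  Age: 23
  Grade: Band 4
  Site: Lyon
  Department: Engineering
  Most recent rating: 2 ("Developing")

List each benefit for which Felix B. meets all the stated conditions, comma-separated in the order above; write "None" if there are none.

Caregiver Leave

Service from 14 Jul 2024 to Oct 23, 2027: 1196 days.
Paid Sabbatical — status part-time ✗ (requires full-time or seasonal) → not eligible.
Adoption Assistance — status part-time ✗ (requires full-time) → not eligible.
Phone Allowance — service 1196 days ≥ 18 months (≈540 days) ✓; dept Engineering ✗ → not eligible.
Supplemental Life Insurance — status part-time ✗ (requires full-time or seasonal) → not eligible.
Caregiver Leave — service 1196 days ≥ 180 days ✓; grade Band 4 ≥ Band 4 ✓; age 23 ≥ 18 ✓ → eligible.
Education Assistance — status part-time ✗ (requires temporary) → not eligible.
Paid Family Leave — status part-time ✓ (not excluded); service 1196 days ≥ 6 months (≈180 days) ✓; 12 hrs/wk < 25 ✗ → not eligible.
Legal Services Plan — status part-time ✗ (requires full-time or temporary) → not eligible.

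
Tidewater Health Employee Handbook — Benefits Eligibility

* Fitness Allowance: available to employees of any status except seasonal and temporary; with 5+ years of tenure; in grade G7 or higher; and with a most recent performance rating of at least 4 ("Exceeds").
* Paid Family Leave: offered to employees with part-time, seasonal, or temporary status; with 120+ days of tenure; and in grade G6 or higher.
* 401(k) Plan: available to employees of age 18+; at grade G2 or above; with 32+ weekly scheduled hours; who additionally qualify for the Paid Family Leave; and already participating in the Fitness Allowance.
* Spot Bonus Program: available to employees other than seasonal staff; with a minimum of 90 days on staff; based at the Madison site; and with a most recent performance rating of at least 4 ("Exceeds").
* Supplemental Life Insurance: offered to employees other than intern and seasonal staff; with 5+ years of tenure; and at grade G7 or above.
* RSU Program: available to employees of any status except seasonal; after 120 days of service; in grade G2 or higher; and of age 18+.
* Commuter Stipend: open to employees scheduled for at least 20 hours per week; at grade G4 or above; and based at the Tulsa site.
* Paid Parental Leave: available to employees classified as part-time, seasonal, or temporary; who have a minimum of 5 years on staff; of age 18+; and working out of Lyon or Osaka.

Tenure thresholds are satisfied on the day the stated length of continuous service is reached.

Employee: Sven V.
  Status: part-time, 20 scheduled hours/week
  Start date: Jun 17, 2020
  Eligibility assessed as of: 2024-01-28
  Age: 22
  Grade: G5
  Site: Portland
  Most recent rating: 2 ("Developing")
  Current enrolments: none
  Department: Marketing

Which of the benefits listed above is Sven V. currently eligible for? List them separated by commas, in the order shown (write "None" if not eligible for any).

Service from Jun 17, 2020 to 2024-01-28: 1320 days.
Fitness Allowance — status part-time ✓ (not excluded); service 1320 days < 5 years (≈1825 days) ✗ → not eligible.
Paid Family Leave — status part-time ✓; service 1320 days ≥ 120 days ✓; grade G5 < G6 ✗ → not eligible.
401(k) Plan — age 22 ≥ 18 ✓; grade G5 ≥ G2 ✓; 20 hrs/wk < 32 ✗ → not eligible.
Spot Bonus Program — status part-time ✓ (not excluded); service 1320 days ≥ 90 days ✓; site Portland ✗ (not Madison) → not eligible.
Supplemental Life Insurance — status part-time ✓ (not excluded); service 1320 days < 5 years (≈1825 days) ✗ → not eligible.
RSU Program — status part-time ✓ (not excluded); service 1320 days ≥ 120 days ✓; grade G5 ≥ G2 ✓; age 22 ≥ 18 ✓ → eligible.
Commuter Stipend — 20 hrs/wk ≥ 20 ✓; grade G5 ≥ G4 ✓; site Portland ✗ (not Tulsa) → not eligible.
Paid Parental Leave — status part-time ✓; service 1320 days < 5 years (≈1825 days) ✗ → not eligible.

RSU Program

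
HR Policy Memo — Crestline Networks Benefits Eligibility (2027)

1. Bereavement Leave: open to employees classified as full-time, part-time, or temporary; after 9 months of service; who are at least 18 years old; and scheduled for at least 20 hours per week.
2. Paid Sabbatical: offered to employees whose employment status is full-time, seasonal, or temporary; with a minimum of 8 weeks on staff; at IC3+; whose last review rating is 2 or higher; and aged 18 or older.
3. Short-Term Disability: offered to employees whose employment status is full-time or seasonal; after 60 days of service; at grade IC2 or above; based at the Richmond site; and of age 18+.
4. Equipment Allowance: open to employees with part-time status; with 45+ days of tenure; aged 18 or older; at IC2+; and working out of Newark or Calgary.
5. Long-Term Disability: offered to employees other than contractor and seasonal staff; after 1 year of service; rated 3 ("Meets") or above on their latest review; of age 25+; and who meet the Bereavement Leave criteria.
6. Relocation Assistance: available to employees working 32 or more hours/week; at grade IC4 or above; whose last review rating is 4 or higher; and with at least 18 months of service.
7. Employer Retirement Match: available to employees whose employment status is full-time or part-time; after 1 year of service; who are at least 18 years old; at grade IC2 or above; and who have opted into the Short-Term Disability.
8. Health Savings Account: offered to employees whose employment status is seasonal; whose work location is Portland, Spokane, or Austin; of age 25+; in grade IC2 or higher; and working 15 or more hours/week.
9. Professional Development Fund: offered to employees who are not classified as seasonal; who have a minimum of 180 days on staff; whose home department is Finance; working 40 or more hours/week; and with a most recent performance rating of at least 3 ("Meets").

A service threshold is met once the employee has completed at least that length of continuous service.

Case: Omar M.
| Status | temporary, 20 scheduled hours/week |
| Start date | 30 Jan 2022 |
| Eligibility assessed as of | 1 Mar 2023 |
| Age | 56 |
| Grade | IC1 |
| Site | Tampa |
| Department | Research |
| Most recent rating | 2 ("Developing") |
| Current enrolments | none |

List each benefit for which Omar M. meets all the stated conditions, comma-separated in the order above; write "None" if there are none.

Service from 30 Jan 2022 to 1 Mar 2023: 395 days.
Bereavement Leave — status temporary ✓; service 395 days ≥ 9 months (≈270 days) ✓; age 56 ≥ 18 ✓; 20 hrs/wk ≥ 20 ✓ → eligible.
Paid Sabbatical — status temporary ✓; service 395 days ≥ 8 weeks (≈56 days) ✓; grade IC1 < IC3 ✗ → not eligible.
Short-Term Disability — status temporary ✗ (requires full-time or seasonal) → not eligible.
Equipment Allowance — status temporary ✗ (requires part-time) → not eligible.
Long-Term Disability — status temporary ✓ (not excluded); service 395 days ≥ 1 year (≈365 days) ✓; rating 2 < 3 ✗ → not eligible.
Relocation Assistance — 20 hrs/wk < 32 ✗ → not eligible.
Employer Retirement Match — status temporary ✗ (requires full-time or part-time) → not eligible.
Health Savings Account — status temporary ✗ (requires seasonal) → not eligible.
Professional Development Fund — status temporary ✓ (not excluded); service 395 days ≥ 180 days ✓; dept Research ✗ → not eligible.

Bereavement Leave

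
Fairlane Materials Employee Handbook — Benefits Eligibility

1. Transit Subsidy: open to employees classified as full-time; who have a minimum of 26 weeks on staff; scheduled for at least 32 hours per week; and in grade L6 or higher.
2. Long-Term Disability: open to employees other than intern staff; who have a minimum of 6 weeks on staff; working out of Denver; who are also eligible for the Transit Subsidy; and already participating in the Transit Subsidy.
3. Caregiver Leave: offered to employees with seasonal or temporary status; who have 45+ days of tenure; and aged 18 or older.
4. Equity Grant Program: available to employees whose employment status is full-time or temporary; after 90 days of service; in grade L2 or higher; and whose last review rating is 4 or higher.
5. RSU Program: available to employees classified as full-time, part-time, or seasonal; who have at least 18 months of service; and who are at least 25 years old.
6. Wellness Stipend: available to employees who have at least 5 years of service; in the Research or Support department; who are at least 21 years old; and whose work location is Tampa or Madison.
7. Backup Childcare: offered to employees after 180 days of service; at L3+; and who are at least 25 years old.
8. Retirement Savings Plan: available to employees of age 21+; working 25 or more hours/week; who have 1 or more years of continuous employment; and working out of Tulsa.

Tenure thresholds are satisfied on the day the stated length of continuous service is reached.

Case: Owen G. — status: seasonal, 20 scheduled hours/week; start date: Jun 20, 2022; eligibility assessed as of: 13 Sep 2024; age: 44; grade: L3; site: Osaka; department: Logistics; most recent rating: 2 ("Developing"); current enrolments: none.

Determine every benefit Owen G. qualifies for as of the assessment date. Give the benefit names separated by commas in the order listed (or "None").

Caregiver Leave, RSU Program, Backup Childcare

Service from Jun 20, 2022 to 13 Sep 2024: 816 days.
Transit Subsidy — status seasonal ✗ (requires full-time) → not eligible.
Long-Term Disability — status seasonal ✓ (not excluded); service 816 days ≥ 6 weeks (≈42 days) ✓; site Osaka ✗ (not Denver) → not eligible.
Caregiver Leave — status seasonal ✓; service 816 days ≥ 45 days ✓; age 44 ≥ 18 ✓ → eligible.
Equity Grant Program — status seasonal ✗ (requires full-time or temporary) → not eligible.
RSU Program — status seasonal ✓; service 816 days ≥ 18 months (≈540 days) ✓; age 44 ≥ 25 ✓ → eligible.
Wellness Stipend — service 816 days < 5 years (≈1825 days) ✗ → not eligible.
Backup Childcare — service 816 days ≥ 180 days ✓; grade L3 ≥ L3 ✓; age 44 ≥ 25 ✓ → eligible.
Retirement Savings Plan — age 44 ≥ 21 ✓; 20 hrs/wk < 25 ✗ → not eligible.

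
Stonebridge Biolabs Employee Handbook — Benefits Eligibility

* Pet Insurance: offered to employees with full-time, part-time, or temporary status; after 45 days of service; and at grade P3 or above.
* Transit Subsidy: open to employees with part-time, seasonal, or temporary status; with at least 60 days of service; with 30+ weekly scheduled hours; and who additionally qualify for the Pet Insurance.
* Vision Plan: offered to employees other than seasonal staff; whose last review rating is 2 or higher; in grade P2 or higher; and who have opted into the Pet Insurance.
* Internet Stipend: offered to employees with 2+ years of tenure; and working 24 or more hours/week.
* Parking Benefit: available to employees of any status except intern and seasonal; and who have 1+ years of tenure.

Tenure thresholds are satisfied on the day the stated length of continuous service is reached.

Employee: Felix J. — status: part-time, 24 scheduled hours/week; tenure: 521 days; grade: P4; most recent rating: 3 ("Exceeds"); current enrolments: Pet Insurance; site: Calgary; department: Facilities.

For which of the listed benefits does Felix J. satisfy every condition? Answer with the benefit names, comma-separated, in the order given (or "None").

Pet Insurance, Vision Plan, Parking Benefit

Pet Insurance — status part-time ✓; service 521 days ≥ 45 days ✓; grade P4 ≥ P3 ✓ → eligible.
Transit Subsidy — status part-time ✓; service 521 days ≥ 60 days ✓; 24 hrs/wk < 30 ✗ → not eligible.
Vision Plan — status part-time ✓ (not excluded); rating 3 ≥ 2 ✓; grade P4 ≥ P2 ✓; enrolled in Pet Insurance ✓ → eligible.
Internet Stipend — service 521 days < 2 years (≈730 days) ✗ → not eligible.
Parking Benefit — status part-time ✓ (not excluded); service 521 days ≥ 1 year (≈365 days) ✓ → eligible.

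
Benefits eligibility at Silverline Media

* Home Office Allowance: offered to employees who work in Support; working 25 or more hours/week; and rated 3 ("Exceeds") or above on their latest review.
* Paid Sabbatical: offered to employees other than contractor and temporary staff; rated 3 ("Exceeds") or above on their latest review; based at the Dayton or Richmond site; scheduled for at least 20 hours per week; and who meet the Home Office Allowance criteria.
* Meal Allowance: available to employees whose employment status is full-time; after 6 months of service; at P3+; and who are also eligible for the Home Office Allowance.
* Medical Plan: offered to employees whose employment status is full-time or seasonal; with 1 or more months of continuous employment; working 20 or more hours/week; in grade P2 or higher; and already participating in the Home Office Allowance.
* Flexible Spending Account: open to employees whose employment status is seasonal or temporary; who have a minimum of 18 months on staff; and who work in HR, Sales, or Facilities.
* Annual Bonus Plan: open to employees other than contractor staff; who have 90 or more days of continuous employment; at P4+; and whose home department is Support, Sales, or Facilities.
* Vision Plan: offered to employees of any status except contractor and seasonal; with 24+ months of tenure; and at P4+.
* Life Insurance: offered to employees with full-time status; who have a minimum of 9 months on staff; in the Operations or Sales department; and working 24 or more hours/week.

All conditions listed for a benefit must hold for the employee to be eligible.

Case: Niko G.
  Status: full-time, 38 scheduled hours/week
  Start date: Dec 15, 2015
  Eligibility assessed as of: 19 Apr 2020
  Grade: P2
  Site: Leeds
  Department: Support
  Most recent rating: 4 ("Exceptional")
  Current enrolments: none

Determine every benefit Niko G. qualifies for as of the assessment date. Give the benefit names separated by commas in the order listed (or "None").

Service from Dec 15, 2015 to 19 Apr 2020: 1587 days.
Home Office Allowance — dept Support ✓; 38 hrs/wk ≥ 25 ✓; rating 4 ≥ 3 ✓ → eligible.
Paid Sabbatical — status full-time ✓ (not excluded); rating 4 ≥ 3 ✓; site Leeds ✗ (not Dayton or Richmond) → not eligible.
Meal Allowance — status full-time ✓; service 1587 days ≥ 6 months (≈180 days) ✓; grade P2 < P3 ✗ → not eligible.
Medical Plan — status full-time ✓; service 1587 days ≥ 1 month (≈30 days) ✓; 38 hrs/wk ≥ 20 ✓; grade P2 ≥ P2 ✓; not enrolled in Home Office Allowance ✗ → not eligible.
Flexible Spending Account — status full-time ✗ (requires seasonal or temporary) → not eligible.
Annual Bonus Plan — status full-time ✓ (not excluded); service 1587 days ≥ 90 days ✓; grade P2 < P4 ✗ → not eligible.
Vision Plan — status full-time ✓ (not excluded); service 1587 days ≥ 24 months (≈720 days) ✓; grade P2 < P4 ✗ → not eligible.
Life Insurance — status full-time ✓; service 1587 days ≥ 9 months (≈270 days) ✓; dept Support ✗ → not eligible.

Home Office Allowance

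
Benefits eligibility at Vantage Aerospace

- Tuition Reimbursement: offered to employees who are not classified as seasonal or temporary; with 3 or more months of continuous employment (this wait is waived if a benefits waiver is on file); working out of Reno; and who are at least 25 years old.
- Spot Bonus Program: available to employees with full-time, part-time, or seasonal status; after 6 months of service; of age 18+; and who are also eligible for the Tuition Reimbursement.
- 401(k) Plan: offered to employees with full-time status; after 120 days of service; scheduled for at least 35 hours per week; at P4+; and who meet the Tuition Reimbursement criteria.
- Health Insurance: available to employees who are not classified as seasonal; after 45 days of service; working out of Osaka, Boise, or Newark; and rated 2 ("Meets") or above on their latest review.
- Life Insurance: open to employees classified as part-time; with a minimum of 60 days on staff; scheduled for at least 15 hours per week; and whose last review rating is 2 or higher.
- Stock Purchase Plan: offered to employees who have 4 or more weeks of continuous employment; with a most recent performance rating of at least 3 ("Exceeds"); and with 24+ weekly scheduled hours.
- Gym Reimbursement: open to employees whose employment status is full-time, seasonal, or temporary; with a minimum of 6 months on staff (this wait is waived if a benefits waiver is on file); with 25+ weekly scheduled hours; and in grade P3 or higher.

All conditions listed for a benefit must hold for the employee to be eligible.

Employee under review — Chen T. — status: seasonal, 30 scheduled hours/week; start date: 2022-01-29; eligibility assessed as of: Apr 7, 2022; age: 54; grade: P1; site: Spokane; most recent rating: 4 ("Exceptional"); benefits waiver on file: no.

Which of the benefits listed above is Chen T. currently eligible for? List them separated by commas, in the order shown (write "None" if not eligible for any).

Stock Purchase Plan

Service from 2022-01-29 to Apr 7, 2022: 68 days.
Tuition Reimbursement — status seasonal ✗ (excluded) → not eligible.
Spot Bonus Program — status seasonal ✓; service 68 days < 6 months (≈180 days) ✗ → not eligible.
401(k) Plan — status seasonal ✗ (requires full-time) → not eligible.
Health Insurance — status seasonal ✗ (excluded) → not eligible.
Life Insurance — status seasonal ✗ (requires part-time) → not eligible.
Stock Purchase Plan — service 68 days ≥ 4 weeks (≈28 days) ✓; rating 4 ≥ 3 ✓; 30 hrs/wk ≥ 24 ✓ → eligible.
Gym Reimbursement — status seasonal ✓; no waiver, service 68 days < 6 months (≈180 days) ✗ → not eligible.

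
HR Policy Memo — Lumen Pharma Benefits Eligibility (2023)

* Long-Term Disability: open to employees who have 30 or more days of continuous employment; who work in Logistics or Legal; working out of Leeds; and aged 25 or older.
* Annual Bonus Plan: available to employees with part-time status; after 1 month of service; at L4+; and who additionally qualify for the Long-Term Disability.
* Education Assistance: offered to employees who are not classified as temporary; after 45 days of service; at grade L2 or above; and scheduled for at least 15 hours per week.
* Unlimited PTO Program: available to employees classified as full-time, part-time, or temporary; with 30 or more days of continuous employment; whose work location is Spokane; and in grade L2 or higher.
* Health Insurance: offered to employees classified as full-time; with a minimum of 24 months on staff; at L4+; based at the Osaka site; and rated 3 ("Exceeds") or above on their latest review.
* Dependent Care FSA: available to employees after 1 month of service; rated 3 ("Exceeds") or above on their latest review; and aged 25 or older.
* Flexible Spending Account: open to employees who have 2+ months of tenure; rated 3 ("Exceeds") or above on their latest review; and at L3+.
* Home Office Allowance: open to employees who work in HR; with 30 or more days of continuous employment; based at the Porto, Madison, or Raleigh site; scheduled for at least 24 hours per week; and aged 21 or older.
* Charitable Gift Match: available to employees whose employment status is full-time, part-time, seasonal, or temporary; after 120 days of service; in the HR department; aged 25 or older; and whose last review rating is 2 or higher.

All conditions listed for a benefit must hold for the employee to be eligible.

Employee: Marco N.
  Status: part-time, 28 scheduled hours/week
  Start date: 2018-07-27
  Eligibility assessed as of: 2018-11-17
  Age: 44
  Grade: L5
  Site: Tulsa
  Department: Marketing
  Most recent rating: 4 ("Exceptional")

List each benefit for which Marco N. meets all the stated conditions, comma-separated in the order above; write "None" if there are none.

Education Assistance, Dependent Care FSA, Flexible Spending Account

Service from 2018-07-27 to 2018-11-17: 113 days.
Long-Term Disability — service 113 days ≥ 30 days ✓; dept Marketing ✗ → not eligible.
Annual Bonus Plan — status part-time ✓; service 113 days ≥ 1 month (≈30 days) ✓; grade L5 ≥ L4 ✓; not eligible for Long-Term Disability ✗ → not eligible.
Education Assistance — status part-time ✓ (not excluded); service 113 days ≥ 45 days ✓; grade L5 ≥ L2 ✓; 28 hrs/wk ≥ 15 ✓ → eligible.
Unlimited PTO Program — status part-time ✓; service 113 days ≥ 30 days ✓; site Tulsa ✗ (not Spokane) → not eligible.
Health Insurance — status part-time ✗ (requires full-time) → not eligible.
Dependent Care FSA — service 113 days ≥ 1 month (≈30 days) ✓; rating 4 ≥ 3 ✓; age 44 ≥ 25 ✓ → eligible.
Flexible Spending Account — service 113 days ≥ 2 months (≈60 days) ✓; rating 4 ≥ 3 ✓; grade L5 ≥ L3 ✓ → eligible.
Home Office Allowance — dept Marketing ✗ → not eligible.
Charitable Gift Match — status part-time ✓; service 113 days < 120 days ✗ → not eligible.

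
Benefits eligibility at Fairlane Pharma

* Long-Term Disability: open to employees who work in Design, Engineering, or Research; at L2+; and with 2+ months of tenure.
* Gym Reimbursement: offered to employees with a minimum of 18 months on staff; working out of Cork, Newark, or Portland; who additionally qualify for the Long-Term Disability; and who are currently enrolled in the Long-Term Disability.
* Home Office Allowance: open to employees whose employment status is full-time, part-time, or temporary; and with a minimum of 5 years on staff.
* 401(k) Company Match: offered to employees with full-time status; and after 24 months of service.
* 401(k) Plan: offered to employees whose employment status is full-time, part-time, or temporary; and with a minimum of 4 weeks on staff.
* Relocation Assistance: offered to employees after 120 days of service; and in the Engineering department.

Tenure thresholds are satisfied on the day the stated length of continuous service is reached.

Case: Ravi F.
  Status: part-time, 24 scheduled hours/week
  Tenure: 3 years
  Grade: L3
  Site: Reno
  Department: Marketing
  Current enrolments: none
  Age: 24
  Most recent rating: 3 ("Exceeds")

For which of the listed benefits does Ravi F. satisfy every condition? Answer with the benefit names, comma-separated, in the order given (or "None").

401(k) Plan

Long-Term Disability — dept Marketing ✗ → not eligible.
Gym Reimbursement — service 3 years ≥ 18 months (≈540 days) ✓; site Reno ✗ (not Cork, Newark, or Portland) → not eligible.
Home Office Allowance — status part-time ✓; service 3 years < 5 years ✗ → not eligible.
401(k) Company Match — status part-time ✗ (requires full-time) → not eligible.
401(k) Plan — status part-time ✓; service 3 years ≥ 4 weeks (≈28 days) ✓ → eligible.
Relocation Assistance — service 3 years ≥ 120 days ✓; dept Marketing ✗ → not eligible.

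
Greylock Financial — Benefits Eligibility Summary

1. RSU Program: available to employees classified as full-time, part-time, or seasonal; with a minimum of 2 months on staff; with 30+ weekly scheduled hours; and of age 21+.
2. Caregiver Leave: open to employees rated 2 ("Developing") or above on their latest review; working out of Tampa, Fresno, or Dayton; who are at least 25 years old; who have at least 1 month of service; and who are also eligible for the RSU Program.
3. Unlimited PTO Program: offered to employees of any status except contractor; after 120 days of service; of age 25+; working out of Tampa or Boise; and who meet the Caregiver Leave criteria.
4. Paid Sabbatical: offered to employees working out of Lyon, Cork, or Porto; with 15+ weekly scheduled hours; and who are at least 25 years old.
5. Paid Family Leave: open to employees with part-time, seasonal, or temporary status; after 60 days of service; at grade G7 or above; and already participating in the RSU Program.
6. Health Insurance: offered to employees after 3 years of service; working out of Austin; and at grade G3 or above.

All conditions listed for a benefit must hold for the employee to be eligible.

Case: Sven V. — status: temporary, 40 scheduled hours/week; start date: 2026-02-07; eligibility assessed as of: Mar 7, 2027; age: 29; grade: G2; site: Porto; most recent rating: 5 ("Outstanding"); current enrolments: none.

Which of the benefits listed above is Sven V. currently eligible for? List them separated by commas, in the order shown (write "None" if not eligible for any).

Service from 2026-02-07 to Mar 7, 2027: 393 days.
RSU Program — status temporary ✗ (requires full-time, part-time, or seasonal) → not eligible.
Caregiver Leave — rating 5 ≥ 2 ✓; site Porto ✗ (not Tampa, Fresno, or Dayton) → not eligible.
Unlimited PTO Program — status temporary ✓ (not excluded); service 393 days ≥ 120 days ✓; age 29 ≥ 25 ✓; site Porto ✗ (not Tampa or Boise) → not eligible.
Paid Sabbatical — site Porto ✓; 40 hrs/wk ≥ 15 ✓; age 29 ≥ 25 ✓ → eligible.
Paid Family Leave — status temporary ✓; service 393 days ≥ 60 days ✓; grade G2 < G7 ✗ → not eligible.
Health Insurance — service 393 days < 3 years (≈1095 days) ✗ → not eligible.

Paid Sabbatical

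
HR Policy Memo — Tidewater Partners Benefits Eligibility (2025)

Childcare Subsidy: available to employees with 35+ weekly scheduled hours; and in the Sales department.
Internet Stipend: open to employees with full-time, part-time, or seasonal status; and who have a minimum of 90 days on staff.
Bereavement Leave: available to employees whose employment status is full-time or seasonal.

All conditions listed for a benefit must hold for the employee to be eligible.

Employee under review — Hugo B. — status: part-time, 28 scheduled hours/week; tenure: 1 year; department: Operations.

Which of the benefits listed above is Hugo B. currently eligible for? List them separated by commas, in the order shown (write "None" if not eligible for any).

Childcare Subsidy — 28 hrs/wk < 35 ✗ → not eligible.
Internet Stipend — status part-time ✓; service 1 year ≥ 90 days ✓ → eligible.
Bereavement Leave — status part-time ✗ (requires full-time or seasonal) → not eligible.

Internet Stipend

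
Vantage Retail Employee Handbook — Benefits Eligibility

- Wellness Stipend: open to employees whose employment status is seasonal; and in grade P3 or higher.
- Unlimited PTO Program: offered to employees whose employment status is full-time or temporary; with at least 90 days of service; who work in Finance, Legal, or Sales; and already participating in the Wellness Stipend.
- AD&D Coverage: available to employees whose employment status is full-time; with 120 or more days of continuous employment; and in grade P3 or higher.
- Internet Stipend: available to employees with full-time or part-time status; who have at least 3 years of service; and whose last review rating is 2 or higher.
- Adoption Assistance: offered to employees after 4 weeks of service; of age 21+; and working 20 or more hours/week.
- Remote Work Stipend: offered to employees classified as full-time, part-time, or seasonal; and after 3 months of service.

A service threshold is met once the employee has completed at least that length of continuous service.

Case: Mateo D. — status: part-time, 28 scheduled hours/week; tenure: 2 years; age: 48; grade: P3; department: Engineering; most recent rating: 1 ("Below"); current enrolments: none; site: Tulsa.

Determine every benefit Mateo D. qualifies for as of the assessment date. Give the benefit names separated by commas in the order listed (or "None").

Wellness Stipend — status part-time ✗ (requires seasonal) → not eligible.
Unlimited PTO Program — status part-time ✗ (requires full-time or temporary) → not eligible.
AD&D Coverage — status part-time ✗ (requires full-time) → not eligible.
Internet Stipend — status part-time ✓; service 2 years < 3 years ✗ → not eligible.
Adoption Assistance — service 2 years ≥ 4 weeks (≈28 days) ✓; age 48 ≥ 21 ✓; 28 hrs/wk ≥ 20 ✓ → eligible.
Remote Work Stipend — status part-time ✓; service 2 years ≥ 3 months (≈90 days) ✓ → eligible.

Adoption Assistance, Remote Work Stipend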